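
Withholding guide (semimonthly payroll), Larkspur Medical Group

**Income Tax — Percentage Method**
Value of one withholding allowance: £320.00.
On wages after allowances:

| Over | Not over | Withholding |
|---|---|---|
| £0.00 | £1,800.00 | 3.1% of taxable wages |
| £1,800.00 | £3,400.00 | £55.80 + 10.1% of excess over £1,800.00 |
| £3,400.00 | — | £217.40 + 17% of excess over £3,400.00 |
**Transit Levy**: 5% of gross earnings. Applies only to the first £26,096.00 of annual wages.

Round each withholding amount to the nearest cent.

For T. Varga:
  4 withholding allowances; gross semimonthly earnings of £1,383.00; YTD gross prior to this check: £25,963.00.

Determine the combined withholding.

Income Tax: taxable = £1,383.00 − 4×£320.00 = £103.00
  3.1% × £103.00 = £3.19
Transit Levy: cap £26,096.00 − YTD £25,963.00 = £133.00 subject; 5% × £133.00 = £6.65
Total: £3.19 + £6.65 = £9.84

£9.84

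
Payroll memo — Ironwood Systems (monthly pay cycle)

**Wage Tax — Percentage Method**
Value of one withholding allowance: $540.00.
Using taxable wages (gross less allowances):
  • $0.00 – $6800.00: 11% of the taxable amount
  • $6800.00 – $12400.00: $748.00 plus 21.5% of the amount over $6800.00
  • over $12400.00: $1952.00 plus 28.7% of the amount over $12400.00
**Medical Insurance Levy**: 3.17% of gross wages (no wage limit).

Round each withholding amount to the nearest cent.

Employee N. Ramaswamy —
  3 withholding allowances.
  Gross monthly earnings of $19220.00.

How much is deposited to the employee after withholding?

Wage Tax: taxable = $19220.00 − 3×$540.00 = $17600.00
  $1952.00 + 28.7% × ($17600.00 − $12400.00) = $1952.00 + 28.7% × $5200.00 = $3444.40
Medical Insurance Levy: 3.17% × $19220.00 = $609.27
Total withheld: $3444.40 + $609.27 = $4053.67
Net pay: $19220.00 − $4053.67 = $15166.33

$15166.33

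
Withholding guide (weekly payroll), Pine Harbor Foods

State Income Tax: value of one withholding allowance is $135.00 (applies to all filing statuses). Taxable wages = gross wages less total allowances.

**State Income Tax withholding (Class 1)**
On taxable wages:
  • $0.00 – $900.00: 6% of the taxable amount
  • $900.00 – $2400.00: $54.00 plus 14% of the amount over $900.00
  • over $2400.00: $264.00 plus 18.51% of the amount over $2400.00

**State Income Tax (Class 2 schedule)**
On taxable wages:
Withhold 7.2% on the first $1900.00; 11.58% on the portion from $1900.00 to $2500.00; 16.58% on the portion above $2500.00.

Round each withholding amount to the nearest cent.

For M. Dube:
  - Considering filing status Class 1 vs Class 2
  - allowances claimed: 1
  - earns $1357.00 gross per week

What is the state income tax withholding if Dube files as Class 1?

State Income Tax (Class 1): taxable = $1357.00 − 1×$135.00 = $1222.00
  $54.00 + 14% × ($1222.00 − $900.00) = $54.00 + 14% × $322.00 = $99.08

$99.08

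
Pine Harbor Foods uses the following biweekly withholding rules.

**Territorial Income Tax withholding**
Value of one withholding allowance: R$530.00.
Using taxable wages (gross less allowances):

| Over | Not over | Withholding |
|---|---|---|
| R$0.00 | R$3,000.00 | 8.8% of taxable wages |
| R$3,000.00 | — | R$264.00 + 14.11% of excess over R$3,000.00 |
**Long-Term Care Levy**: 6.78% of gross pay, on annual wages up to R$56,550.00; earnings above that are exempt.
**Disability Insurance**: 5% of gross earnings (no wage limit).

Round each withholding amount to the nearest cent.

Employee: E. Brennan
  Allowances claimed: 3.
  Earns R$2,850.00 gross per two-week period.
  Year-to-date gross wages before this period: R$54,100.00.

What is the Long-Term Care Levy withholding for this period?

R$166.11

Long-Term Care Levy: cap R$56,550.00 − YTD R$54,100.00 = R$2,450.00 subject; 6.78% × R$2,450.00 = R$166.11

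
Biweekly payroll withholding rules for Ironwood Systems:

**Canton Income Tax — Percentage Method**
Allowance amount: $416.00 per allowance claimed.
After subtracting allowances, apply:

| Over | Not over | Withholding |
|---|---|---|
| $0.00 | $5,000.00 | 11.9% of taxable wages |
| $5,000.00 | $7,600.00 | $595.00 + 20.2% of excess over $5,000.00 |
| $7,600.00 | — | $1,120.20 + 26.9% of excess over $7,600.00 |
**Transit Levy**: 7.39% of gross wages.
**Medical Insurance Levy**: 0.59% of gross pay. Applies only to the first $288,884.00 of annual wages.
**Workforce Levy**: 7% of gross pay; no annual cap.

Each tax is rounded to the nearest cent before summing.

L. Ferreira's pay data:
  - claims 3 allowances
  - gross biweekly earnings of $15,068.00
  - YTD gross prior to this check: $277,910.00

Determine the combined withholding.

$5,026.42

Canton Income Tax: taxable = $15,068.00 − 3×$416.00 = $13,820.00
  $1,120.20 + 26.9% × ($13,820.00 − $7,600.00) = $1,120.20 + 26.9% × $6,220.00 = $2,793.38
Transit Levy: 7.39% × $15,068.00 = $1,113.53
Medical Insurance Levy: cap $288,884.00 − YTD $277,910.00 = $10,974.00 subject; 0.59% × $10,974.00 = $64.75
Workforce Levy: 7% × $15,068.00 = $1,054.76
Total: $2,793.38 + $1,113.53 + $64.75 + $1,054.76 = $5,026.42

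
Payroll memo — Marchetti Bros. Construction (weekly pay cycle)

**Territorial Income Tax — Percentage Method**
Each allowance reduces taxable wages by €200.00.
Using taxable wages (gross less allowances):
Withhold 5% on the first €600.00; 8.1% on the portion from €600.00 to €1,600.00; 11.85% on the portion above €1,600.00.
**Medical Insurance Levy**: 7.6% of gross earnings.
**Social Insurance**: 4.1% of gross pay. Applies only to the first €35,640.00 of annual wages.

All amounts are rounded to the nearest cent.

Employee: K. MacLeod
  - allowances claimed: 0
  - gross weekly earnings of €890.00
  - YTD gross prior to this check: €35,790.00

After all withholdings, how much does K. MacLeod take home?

€768.87

Territorial Income Tax: taxable = €890.00
  €30.00 + 8.1% × (€890.00 − €600.00) = €30.00 + 8.1% × €290.00 = €53.49
Medical Insurance Levy: 7.6% × €890.00 = €67.64
Social Insurance: YTD €35,790.00 ≥ cap €35,640.00 → €0.00
Total withheld: €53.49 + €67.64 + €0.00 = €121.13
Net pay: €890.00 − €121.13 = €768.87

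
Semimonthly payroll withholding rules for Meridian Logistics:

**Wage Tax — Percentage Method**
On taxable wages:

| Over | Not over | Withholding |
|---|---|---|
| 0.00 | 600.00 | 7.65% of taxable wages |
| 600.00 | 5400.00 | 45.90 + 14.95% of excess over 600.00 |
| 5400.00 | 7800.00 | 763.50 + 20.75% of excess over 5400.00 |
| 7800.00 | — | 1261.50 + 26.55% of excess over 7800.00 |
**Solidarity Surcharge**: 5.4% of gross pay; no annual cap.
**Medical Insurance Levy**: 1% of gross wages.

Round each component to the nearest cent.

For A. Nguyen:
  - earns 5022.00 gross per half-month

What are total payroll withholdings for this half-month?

Wage Tax: taxable = 5022.00
  45.90 + 14.95% × (5022.00 − 600.00) = 45.90 + 14.95% × 4422.00 = 706.99
Solidarity Surcharge: 5.4% × 5022.00 = 271.19
Medical Insurance Levy: 1% × 5022.00 = 50.22
Total: 706.99 + 271.19 + 50.22 = 1028.40

1028.40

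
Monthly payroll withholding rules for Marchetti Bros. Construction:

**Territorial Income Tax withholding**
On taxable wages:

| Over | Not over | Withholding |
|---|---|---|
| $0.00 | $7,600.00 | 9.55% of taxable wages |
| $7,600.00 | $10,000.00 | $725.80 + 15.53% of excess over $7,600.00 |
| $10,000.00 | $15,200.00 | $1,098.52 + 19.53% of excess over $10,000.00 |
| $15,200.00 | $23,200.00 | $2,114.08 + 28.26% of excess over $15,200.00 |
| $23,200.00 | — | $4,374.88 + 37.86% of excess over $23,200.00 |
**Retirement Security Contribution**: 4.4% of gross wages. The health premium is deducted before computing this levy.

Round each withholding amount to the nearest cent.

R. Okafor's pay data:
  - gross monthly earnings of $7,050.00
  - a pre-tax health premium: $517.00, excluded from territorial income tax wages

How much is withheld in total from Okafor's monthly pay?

$911.35

Territorial Income Tax: taxable = $7,050.00 − $517.00 = $6,533.00
  9.55% × $6,533.00 = $623.90
Retirement Security Contribution: 4.4% × $6,533.00 = $287.45
Total: $623.90 + $287.45 = $911.35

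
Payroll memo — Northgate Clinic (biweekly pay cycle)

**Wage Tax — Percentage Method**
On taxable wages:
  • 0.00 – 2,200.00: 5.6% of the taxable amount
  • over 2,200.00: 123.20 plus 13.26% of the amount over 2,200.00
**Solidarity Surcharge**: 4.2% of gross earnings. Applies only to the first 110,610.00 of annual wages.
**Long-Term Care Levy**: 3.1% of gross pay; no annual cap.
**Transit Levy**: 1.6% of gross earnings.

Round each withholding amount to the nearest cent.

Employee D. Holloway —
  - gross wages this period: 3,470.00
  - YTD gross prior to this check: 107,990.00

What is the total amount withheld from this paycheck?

564.73

Wage Tax: taxable = 3,470.00
  123.20 + 13.26% × (3,470.00 − 2,200.00) = 123.20 + 13.26% × 1,270.00 = 291.60
Solidarity Surcharge: cap 110,610.00 − YTD 107,990.00 = 2,620.00 subject; 4.2% × 2,620.00 = 110.04
Long-Term Care Levy: 3.1% × 3,470.00 = 107.57
Transit Levy: 1.6% × 3,470.00 = 55.52
Total: 291.60 + 110.04 + 107.57 + 55.52 = 564.73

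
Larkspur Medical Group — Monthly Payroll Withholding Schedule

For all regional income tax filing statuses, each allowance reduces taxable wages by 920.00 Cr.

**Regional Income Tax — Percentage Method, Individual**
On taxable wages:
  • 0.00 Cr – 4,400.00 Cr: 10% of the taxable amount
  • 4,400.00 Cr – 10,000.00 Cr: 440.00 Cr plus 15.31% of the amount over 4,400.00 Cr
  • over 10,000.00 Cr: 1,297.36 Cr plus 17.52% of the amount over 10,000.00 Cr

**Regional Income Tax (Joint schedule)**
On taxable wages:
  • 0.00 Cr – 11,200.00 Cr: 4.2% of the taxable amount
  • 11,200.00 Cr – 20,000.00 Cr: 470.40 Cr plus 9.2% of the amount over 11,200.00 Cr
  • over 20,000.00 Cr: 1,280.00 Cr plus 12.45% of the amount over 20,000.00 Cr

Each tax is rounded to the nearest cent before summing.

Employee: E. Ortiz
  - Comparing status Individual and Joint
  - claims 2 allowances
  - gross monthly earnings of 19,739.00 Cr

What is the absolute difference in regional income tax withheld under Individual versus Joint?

1,594.55 Cr

Regional Income Tax (Individual): taxable = 19,739.00 Cr − 2×920.00 Cr = 17,899.00 Cr
  1,297.36 Cr + 17.52% × (17,899.00 Cr − 10,000.00 Cr) = 1,297.36 Cr + 17.52% × 7,899.00 Cr = 2,681.26 Cr
Regional Income Tax (Joint): taxable = 19,739.00 Cr − 2×920.00 Cr = 17,899.00 Cr
  470.40 Cr + 9.2% × (17,899.00 Cr − 11,200.00 Cr) = 470.40 Cr + 9.2% × 6,699.00 Cr = 1,086.71 Cr
Difference: |2,681.26 Cr − 1,086.71 Cr| = 1,594.55 Cr (higher under Individual)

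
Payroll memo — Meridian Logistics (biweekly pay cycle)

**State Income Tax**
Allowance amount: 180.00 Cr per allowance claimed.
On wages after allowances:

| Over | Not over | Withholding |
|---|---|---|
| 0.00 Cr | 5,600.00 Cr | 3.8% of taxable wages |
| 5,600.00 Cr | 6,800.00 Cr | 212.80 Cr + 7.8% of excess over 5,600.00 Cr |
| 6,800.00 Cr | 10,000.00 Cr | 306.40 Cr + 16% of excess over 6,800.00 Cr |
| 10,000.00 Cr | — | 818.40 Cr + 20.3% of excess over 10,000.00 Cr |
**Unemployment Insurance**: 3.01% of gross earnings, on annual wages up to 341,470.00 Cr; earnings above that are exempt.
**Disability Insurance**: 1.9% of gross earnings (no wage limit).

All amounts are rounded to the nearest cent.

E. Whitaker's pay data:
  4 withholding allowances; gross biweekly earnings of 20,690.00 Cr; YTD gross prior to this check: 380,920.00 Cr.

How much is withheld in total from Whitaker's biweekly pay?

State Income Tax: taxable = 20,690.00 Cr − 4×180.00 Cr = 19,970.00 Cr
  818.40 Cr + 20.3% × (19,970.00 Cr − 10,000.00 Cr) = 818.40 Cr + 20.3% × 9,970.00 Cr = 2,842.31 Cr
Unemployment Insurance: YTD 380,920.00 Cr ≥ cap 341,470.00 Cr → 0.00 Cr
Disability Insurance: 1.9% × 20,690.00 Cr = 393.11 Cr
Total: 2,842.31 Cr + 0.00 Cr + 393.11 Cr = 3,235.42 Cr

3,235.42 Cr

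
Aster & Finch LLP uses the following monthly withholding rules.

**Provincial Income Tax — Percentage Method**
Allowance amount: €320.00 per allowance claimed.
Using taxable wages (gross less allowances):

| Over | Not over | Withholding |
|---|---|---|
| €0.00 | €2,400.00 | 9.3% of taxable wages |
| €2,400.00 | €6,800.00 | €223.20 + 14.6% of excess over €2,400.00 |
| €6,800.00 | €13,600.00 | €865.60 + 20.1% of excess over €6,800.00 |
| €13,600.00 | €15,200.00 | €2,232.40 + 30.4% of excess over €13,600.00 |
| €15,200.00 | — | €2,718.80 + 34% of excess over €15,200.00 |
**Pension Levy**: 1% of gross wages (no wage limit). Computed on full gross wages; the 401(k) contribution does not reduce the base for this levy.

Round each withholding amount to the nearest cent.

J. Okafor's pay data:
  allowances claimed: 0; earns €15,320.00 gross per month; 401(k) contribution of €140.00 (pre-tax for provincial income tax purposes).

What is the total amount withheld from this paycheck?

€2,865.92

Provincial Income Tax: taxable = €15,320.00 − €140.00 = €15,180.00
  €2,232.40 + 30.4% × (€15,180.00 − €13,600.00) = €2,232.40 + 30.4% × €1,580.00 = €2,712.72
Pension Levy: 1% × €15,320.00 = €153.20
Total: €2,712.72 + €153.20 = €2,865.92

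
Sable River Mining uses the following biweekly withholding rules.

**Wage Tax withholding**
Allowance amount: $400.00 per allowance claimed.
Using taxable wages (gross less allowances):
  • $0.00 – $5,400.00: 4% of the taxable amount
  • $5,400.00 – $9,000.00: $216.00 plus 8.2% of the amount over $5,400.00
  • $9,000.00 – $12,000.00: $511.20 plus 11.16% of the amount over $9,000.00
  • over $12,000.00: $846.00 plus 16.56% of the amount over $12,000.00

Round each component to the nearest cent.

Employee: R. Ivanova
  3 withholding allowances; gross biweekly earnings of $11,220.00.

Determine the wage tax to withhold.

Wage Tax: taxable = $11,220.00 − 3×$400.00 = $10,020.00
  $511.20 + 11.16% × ($10,020.00 − $9,000.00) = $511.20 + 11.16% × $1,020.00 = $625.03

$625.03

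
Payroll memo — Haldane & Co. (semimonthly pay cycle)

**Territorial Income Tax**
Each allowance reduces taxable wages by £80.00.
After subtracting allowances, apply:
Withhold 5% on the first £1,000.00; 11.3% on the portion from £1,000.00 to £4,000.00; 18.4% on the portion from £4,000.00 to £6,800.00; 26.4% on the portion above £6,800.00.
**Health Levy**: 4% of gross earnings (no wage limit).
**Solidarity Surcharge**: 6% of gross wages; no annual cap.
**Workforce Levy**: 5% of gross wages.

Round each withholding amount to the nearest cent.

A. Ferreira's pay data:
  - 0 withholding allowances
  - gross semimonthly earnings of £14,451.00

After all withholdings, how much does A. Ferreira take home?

£9,359.29

Territorial Income Tax: taxable = £14,451.00
  £904.20 + 26.4% × (£14,451.00 − £6,800.00) = £904.20 + 26.4% × £7,651.00 = £2,924.06
Health Levy: 4% × £14,451.00 = £578.04
Solidarity Surcharge: 6% × £14,451.00 = £867.06
Workforce Levy: 5% × £14,451.00 = £722.55
Total withheld: £2,924.06 + £578.04 + £867.06 + £722.55 = £5,091.71
Net pay: £14,451.00 − £5,091.71 = £9,359.29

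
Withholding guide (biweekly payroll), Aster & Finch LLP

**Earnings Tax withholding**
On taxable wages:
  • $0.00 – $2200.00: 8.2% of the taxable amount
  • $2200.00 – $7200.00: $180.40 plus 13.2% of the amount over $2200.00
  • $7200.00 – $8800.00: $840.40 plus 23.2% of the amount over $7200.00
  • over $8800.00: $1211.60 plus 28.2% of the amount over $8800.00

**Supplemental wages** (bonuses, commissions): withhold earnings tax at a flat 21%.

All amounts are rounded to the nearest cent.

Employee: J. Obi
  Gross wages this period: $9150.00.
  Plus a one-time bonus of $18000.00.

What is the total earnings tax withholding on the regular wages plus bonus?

$5090.30

Earnings Tax: taxable = $9150.00
  $1211.60 + 28.2% × ($9150.00 − $8800.00) = $1211.60 + 28.2% × $350.00 = $1310.30
Supplemental (21% flat on bonus): 21% × $18000.00 = $3780.00
Total earnings tax: $1310.30 + $3780.00 = $5090.30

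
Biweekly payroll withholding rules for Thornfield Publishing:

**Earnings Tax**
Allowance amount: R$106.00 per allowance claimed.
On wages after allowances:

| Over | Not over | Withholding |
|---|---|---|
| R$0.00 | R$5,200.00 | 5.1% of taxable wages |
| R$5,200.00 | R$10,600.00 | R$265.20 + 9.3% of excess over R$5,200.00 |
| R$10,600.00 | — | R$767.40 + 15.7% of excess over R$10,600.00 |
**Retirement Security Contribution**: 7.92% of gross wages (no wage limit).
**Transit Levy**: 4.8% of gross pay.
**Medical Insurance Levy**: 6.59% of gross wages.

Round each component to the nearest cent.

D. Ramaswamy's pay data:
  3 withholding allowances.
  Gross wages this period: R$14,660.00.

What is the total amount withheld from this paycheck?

R$4,185.73

Earnings Tax: taxable = R$14,660.00 − 3×R$106.00 = R$14,342.00
  R$767.40 + 15.7% × (R$14,342.00 − R$10,600.00) = R$767.40 + 15.7% × R$3,742.00 = R$1,354.89
Retirement Security Contribution: 7.92% × R$14,660.00 = R$1,161.07
Transit Levy: 4.8% × R$14,660.00 = R$703.68
Medical Insurance Levy: 6.59% × R$14,660.00 = R$966.09
Total: R$1,354.89 + R$1,161.07 + R$703.68 + R$966.09 = R$4,185.73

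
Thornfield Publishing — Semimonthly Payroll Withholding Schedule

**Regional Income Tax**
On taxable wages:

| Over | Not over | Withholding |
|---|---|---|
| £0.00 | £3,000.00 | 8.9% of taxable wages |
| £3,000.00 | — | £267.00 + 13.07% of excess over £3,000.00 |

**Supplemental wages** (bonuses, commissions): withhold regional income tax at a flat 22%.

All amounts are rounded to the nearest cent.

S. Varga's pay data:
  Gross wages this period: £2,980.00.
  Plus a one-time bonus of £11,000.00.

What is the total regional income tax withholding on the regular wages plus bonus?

£2,685.22

Regional Income Tax: taxable = £2,980.00
  8.9% × £2,980.00 = £265.22
Supplemental (22% flat on bonus): 22% × £11,000.00 = £2,420.00
Total regional income tax: £265.22 + £2,420.00 = £2,685.22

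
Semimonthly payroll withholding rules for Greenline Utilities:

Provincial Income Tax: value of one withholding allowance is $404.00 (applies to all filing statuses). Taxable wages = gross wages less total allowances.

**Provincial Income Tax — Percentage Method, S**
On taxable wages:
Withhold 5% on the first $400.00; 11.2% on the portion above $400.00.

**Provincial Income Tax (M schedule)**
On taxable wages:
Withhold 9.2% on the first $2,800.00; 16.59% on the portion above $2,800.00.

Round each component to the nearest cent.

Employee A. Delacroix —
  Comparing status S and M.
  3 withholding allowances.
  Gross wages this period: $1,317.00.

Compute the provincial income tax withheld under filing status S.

Provincial Income Tax (S): taxable = $1,317.00 − 3×$404.00 = $105.00
  5% × $105.00 = $5.25

$5.25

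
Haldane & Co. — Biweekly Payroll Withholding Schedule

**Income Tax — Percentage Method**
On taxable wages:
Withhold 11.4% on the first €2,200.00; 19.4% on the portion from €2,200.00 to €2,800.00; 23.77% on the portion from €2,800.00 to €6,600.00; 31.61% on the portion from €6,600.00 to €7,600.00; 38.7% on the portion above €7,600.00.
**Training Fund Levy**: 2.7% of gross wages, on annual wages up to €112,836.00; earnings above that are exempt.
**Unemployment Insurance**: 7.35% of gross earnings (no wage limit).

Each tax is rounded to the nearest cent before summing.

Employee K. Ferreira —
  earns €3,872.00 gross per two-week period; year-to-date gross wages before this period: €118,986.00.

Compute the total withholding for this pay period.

Income Tax: taxable = €3,872.00
  €367.20 + 23.77% × (€3,872.00 − €2,800.00) = €367.20 + 23.77% × €1,072.00 = €622.01
Training Fund Levy: YTD €118,986.00 ≥ cap €112,836.00 → €0.00
Unemployment Insurance: 7.35% × €3,872.00 = €284.59
Total: €622.01 + €0.00 + €284.59 = €906.60

€906.60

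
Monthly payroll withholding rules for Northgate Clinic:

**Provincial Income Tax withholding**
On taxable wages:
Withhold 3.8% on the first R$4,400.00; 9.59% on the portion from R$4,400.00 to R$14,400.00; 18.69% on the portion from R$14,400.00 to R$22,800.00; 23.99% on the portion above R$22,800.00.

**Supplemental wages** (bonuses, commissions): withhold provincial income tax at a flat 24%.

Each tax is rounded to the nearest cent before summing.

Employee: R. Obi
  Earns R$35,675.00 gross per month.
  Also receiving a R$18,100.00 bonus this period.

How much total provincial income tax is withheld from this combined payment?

Provincial Income Tax: taxable = R$35,675.00
  R$2,696.16 + 23.99% × (R$35,675.00 − R$22,800.00) = R$2,696.16 + 23.99% × R$12,875.00 = R$5,784.87
Supplemental (24% flat on bonus): 24% × R$18,100.00 = R$4,344.00
Total provincial income tax: R$5,784.87 + R$4,344.00 = R$10,128.87

R$10,128.87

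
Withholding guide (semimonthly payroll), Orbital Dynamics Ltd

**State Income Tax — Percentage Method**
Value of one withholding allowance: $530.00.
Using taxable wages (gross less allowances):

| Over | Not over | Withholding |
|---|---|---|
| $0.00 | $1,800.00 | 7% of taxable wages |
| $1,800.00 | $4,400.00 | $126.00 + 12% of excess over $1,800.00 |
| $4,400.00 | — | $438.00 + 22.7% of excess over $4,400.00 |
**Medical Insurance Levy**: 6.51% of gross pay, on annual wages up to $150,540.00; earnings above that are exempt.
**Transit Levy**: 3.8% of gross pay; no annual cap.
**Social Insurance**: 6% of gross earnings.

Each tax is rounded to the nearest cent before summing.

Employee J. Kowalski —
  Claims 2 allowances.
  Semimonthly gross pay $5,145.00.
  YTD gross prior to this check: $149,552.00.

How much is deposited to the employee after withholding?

State Income Tax: taxable = $5,145.00 − 2×$530.00 = $4,085.00
  $126.00 + 12% × ($4,085.00 − $1,800.00) = $126.00 + 12% × $2,285.00 = $400.20
Medical Insurance Levy: cap $150,540.00 − YTD $149,552.00 = $988.00 subject; 6.51% × $988.00 = $64.32
Transit Levy: 3.8% × $5,145.00 = $195.51
Social Insurance: 6% × $5,145.00 = $308.70
Total withheld: $400.20 + $64.32 + $195.51 + $308.70 = $968.73
Net pay: $5,145.00 − $968.73 = $4,176.27

$4,176.27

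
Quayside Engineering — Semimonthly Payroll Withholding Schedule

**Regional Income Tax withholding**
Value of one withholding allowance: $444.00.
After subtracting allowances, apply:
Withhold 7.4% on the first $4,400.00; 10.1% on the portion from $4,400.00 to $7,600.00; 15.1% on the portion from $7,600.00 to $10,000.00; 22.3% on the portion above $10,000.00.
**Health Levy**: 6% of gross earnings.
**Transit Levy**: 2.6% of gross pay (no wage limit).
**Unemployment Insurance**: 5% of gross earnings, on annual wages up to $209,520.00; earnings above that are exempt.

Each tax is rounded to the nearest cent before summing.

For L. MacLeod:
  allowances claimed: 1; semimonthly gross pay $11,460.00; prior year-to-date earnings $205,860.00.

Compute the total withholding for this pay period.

$2,406.33

Regional Income Tax: taxable = $11,460.00 − 1×$444.00 = $11,016.00
  $1,011.20 + 22.3% × ($11,016.00 − $10,000.00) = $1,011.20 + 22.3% × $1,016.00 = $1,237.77
Health Levy: 6% × $11,460.00 = $687.60
Transit Levy: 2.6% × $11,460.00 = $297.96
Unemployment Insurance: cap $209,520.00 − YTD $205,860.00 = $3,660.00 subject; 5% × $3,660.00 = $183.00
Total: $1,237.77 + $687.60 + $297.96 + $183.00 = $2,406.33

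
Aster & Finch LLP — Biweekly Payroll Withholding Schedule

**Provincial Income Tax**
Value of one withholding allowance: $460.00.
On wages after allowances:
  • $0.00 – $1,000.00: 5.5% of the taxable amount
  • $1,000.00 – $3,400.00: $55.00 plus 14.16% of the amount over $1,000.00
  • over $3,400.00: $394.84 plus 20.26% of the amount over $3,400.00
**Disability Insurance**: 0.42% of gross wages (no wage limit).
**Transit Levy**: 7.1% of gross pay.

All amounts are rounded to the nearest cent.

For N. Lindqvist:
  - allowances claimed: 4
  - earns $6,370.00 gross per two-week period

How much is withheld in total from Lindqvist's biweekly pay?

$1,102.80

Provincial Income Tax: taxable = $6,370.00 − 4×$460.00 = $4,530.00
  $394.84 + 20.26% × ($4,530.00 − $3,400.00) = $394.84 + 20.26% × $1,130.00 = $623.78
Disability Insurance: 0.42% × $6,370.00 = $26.75
Transit Levy: 7.1% × $6,370.00 = $452.27
Total: $623.78 + $26.75 + $452.27 = $1,102.80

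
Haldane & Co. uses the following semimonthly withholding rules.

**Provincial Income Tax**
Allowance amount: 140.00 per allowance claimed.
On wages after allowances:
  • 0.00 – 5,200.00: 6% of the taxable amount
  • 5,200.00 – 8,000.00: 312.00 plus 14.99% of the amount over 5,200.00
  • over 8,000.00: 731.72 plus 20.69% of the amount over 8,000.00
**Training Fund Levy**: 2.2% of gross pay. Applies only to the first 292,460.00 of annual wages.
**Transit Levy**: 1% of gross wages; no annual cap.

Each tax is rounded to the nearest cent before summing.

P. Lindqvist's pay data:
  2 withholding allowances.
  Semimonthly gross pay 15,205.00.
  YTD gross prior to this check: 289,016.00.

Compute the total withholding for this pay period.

Provincial Income Tax: taxable = 15,205.00 − 2×140.00 = 14,925.00
  731.72 + 20.69% × (14,925.00 − 8,000.00) = 731.72 + 20.69% × 6,925.00 = 2,164.50
Training Fund Levy: cap 292,460.00 − YTD 289,016.00 = 3,444.00 subject; 2.2% × 3,444.00 = 75.77
Transit Levy: 1% × 15,205.00 = 152.05
Total: 2,164.50 + 75.77 + 152.05 = 2,392.32

2,392.32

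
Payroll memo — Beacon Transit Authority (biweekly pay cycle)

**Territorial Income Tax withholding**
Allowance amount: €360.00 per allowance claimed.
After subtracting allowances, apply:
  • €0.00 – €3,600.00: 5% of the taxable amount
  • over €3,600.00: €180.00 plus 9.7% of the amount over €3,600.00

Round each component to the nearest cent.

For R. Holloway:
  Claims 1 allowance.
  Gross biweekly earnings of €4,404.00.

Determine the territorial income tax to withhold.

Territorial Income Tax: taxable = €4,404.00 − 1×€360.00 = €4,044.00
  €180.00 + 9.7% × (€4,044.00 − €3,600.00) = €180.00 + 9.7% × €444.00 = €223.07

€223.07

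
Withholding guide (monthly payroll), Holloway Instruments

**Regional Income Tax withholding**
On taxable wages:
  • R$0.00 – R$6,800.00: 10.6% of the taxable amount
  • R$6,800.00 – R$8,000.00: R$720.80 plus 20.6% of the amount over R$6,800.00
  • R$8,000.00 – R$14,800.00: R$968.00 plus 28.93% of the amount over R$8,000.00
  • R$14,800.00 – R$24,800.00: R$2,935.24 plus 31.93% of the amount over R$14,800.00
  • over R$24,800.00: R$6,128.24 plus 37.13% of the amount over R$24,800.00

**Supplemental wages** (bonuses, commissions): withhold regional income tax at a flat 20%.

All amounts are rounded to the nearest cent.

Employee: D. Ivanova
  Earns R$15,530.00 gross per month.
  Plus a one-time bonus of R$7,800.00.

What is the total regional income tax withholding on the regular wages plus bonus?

Regional Income Tax: taxable = R$15,530.00
  R$2,935.24 + 31.93% × (R$15,530.00 − R$14,800.00) = R$2,935.24 + 31.93% × R$730.00 = R$3,168.33
Supplemental (20% flat on bonus): 20% × R$7,800.00 = R$1,560.00
Total regional income tax: R$3,168.33 + R$1,560.00 = R$4,728.33

R$4,728.33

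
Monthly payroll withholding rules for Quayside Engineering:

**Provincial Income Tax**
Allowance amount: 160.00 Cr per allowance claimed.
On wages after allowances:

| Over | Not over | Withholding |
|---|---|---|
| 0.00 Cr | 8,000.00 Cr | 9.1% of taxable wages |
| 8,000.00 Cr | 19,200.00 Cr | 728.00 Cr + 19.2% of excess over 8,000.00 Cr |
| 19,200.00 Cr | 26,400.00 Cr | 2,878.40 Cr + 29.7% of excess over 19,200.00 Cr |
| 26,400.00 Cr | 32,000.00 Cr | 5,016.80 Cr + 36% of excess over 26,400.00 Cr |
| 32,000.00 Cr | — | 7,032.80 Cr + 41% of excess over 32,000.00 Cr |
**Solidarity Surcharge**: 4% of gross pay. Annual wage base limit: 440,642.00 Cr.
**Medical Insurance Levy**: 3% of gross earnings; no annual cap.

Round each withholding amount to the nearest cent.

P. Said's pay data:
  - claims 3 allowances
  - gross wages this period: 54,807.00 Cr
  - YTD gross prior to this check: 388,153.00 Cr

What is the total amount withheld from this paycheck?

Provincial Income Tax: taxable = 54,807.00 Cr − 3×160.00 Cr = 54,327.00 Cr
  7,032.80 Cr + 41% × (54,327.00 Cr − 32,000.00 Cr) = 7,032.80 Cr + 41% × 22,327.00 Cr = 16,186.87 Cr
Solidarity Surcharge: cap 440,642.00 Cr − YTD 388,153.00 Cr = 52,489.00 Cr subject; 4% × 52,489.00 Cr = 2,099.56 Cr
Medical Insurance Levy: 3% × 54,807.00 Cr = 1,644.21 Cr
Total: 16,186.87 Cr + 2,099.56 Cr + 1,644.21 Cr = 19,930.64 Cr

19,930.64 Cr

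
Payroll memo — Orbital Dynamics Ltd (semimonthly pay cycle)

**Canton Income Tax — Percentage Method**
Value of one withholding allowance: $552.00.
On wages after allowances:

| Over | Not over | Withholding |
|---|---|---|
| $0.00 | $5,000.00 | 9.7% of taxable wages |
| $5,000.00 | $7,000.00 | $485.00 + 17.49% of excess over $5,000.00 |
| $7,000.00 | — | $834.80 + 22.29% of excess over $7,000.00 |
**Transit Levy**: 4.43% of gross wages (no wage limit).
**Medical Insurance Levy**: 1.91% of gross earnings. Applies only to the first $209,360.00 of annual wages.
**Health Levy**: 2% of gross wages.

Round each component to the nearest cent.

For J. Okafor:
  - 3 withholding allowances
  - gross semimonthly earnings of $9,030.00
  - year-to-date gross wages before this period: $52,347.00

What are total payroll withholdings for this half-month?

Canton Income Tax: taxable = $9,030.00 − 3×$552.00 = $7,374.00
  $834.80 + 22.29% × ($7,374.00 − $7,000.00) = $834.80 + 22.29% × $374.00 = $918.16
Transit Levy: 4.43% × $9,030.00 = $400.03
Medical Insurance Levy: 1.91% × $9,030.00 = $172.47
Health Levy: 2% × $9,030.00 = $180.60
Total: $918.16 + $400.03 + $172.47 + $180.60 = $1,671.26

$1,671.26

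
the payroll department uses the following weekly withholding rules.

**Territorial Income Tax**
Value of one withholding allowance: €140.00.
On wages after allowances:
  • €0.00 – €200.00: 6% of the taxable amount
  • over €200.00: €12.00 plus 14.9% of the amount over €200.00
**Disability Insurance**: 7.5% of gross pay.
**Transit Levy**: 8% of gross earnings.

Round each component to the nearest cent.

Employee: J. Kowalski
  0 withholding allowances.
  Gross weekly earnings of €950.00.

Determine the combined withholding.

Territorial Income Tax: taxable = €950.00
  €12.00 + 14.9% × (€950.00 − €200.00) = €12.00 + 14.9% × €750.00 = €123.75
Disability Insurance: 7.5% × €950.00 = €71.25
Transit Levy: 8% × €950.00 = €76.00
Total: €123.75 + €71.25 + €76.00 = €271.00

€271.00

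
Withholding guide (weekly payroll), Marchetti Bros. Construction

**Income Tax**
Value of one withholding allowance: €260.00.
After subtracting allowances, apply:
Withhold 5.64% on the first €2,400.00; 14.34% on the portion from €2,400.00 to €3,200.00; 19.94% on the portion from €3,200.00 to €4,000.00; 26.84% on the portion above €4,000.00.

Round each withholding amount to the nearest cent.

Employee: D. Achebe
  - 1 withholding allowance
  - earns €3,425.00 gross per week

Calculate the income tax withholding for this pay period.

€245.06

Income Tax: taxable = €3,425.00 − 1×€260.00 = €3,165.00
  €135.36 + 14.34% × (€3,165.00 − €2,400.00) = €135.36 + 14.34% × €765.00 = €245.06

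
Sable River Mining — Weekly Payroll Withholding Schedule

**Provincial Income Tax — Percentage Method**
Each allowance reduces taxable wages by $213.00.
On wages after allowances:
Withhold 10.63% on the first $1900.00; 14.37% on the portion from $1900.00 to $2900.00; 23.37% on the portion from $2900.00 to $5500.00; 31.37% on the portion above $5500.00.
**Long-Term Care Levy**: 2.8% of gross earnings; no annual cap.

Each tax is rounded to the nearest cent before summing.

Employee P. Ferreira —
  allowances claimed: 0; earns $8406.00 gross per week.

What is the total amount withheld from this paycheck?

Provincial Income Tax: taxable = $8406.00
  $953.29 + 31.37% × ($8406.00 − $5500.00) = $953.29 + 31.37% × $2906.00 = $1864.90
Long-Term Care Levy: 2.8% × $8406.00 = $235.37
Total: $1864.90 + $235.37 = $2100.27

$2100.27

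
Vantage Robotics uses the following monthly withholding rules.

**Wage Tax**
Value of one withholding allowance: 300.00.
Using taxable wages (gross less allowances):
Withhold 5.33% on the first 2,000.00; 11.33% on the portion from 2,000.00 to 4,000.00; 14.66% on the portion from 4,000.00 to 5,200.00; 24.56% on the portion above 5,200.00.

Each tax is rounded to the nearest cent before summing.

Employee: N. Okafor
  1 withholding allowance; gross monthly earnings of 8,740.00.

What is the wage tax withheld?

1,304.86

Wage Tax: taxable = 8,740.00 − 1×300.00 = 8,440.00
  509.12 + 24.56% × (8,440.00 − 5,200.00) = 509.12 + 24.56% × 3,240.00 = 1,304.86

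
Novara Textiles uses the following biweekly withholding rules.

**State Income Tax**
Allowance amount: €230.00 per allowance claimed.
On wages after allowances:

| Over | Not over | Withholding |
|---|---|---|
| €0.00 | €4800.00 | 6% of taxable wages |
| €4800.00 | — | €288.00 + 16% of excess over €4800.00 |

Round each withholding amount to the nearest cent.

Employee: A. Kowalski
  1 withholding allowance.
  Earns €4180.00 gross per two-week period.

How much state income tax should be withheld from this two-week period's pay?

€237.00

State Income Tax: taxable = €4180.00 − 1×€230.00 = €3950.00
  6% × €3950.00 = €237.00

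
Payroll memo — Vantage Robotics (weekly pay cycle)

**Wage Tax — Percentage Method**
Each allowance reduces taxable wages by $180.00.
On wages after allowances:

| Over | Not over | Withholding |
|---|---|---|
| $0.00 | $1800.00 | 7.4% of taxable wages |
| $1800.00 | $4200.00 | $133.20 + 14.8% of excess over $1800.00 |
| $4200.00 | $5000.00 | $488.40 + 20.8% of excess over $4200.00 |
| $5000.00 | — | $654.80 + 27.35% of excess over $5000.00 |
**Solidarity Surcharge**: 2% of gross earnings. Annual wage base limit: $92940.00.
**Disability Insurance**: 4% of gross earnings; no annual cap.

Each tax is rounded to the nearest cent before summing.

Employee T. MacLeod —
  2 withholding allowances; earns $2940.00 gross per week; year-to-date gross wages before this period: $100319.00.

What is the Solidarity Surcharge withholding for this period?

Solidarity Surcharge: YTD $100319.00 ≥ cap $92940.00 → $0.00

$0.00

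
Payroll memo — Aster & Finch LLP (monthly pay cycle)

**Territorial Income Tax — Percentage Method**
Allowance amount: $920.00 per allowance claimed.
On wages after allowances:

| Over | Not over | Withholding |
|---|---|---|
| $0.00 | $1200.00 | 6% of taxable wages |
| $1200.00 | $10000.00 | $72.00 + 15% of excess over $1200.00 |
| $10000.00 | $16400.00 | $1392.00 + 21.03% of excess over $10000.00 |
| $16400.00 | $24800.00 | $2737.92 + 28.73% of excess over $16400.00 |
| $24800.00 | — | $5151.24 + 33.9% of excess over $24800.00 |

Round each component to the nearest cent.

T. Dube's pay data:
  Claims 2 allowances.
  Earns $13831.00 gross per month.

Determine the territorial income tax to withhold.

Territorial Income Tax: taxable = $13831.00 − 2×$920.00 = $11991.00
  $1392.00 + 21.03% × ($11991.00 − $10000.00) = $1392.00 + 21.03% × $1991.00 = $1810.71

$1810.71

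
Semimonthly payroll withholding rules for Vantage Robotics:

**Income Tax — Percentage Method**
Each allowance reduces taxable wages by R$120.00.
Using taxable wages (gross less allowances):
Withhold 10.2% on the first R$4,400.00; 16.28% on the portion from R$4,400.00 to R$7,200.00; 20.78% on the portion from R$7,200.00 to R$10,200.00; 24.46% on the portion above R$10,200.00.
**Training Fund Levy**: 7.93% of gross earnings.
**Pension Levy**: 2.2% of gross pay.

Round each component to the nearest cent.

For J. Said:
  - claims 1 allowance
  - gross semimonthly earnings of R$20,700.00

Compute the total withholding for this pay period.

R$6,163.90

Income Tax: taxable = R$20,700.00 − 1×R$120.00 = R$20,580.00
  R$1,528.04 + 24.46% × (R$20,580.00 − R$10,200.00) = R$1,528.04 + 24.46% × R$10,380.00 = R$4,066.99
Training Fund Levy: 7.93% × R$20,700.00 = R$1,641.51
Pension Levy: 2.2% × R$20,700.00 = R$455.40
Total: R$4,066.99 + R$1,641.51 + R$455.40 = R$6,163.90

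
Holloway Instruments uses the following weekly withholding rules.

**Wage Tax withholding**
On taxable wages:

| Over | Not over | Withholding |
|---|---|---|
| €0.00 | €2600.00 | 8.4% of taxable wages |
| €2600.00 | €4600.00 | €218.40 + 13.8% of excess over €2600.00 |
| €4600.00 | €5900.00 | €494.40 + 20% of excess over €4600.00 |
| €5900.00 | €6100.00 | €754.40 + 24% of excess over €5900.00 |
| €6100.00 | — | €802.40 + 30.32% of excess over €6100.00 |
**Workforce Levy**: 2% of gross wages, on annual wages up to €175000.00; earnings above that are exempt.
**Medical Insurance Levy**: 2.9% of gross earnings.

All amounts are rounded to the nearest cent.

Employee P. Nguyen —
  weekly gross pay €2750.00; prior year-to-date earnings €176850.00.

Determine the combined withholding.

€318.85

Wage Tax: taxable = €2750.00
  €218.40 + 13.8% × (€2750.00 − €2600.00) = €218.40 + 13.8% × €150.00 = €239.10
Workforce Levy: YTD €176850.00 ≥ cap €175000.00 → €0.00
Medical Insurance Levy: 2.9% × €2750.00 = €79.75
Total: €239.10 + €0.00 + €79.75 = €318.85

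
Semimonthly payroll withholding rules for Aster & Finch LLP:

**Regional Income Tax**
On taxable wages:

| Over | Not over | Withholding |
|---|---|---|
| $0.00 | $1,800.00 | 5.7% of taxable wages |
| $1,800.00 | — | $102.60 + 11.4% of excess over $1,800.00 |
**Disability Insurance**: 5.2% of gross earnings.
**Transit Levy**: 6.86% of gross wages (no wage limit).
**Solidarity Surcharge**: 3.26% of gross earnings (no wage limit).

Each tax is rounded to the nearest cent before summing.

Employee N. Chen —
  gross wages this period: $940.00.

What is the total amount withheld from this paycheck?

$197.58

Regional Income Tax: taxable = $940.00
  5.7% × $940.00 = $53.58
Disability Insurance: 5.2% × $940.00 = $48.88
Transit Levy: 6.86% × $940.00 = $64.48
Solidarity Surcharge: 3.26% × $940.00 = $30.64
Total: $53.58 + $48.88 + $64.48 + $30.64 = $197.58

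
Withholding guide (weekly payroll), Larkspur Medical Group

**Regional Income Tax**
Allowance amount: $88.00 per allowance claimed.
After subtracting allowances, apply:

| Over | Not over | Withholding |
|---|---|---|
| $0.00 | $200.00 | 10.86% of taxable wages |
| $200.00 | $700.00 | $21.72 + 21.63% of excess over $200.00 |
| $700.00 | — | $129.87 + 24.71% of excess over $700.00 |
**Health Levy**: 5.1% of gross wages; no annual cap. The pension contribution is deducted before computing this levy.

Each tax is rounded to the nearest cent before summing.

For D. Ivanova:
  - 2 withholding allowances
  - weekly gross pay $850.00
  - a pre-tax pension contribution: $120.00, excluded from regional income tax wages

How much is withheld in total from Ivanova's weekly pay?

Regional Income Tax: taxable = $850.00 − $120.00 − 2×$88.00 = $554.00
  $21.72 + 21.63% × ($554.00 − $200.00) = $21.72 + 21.63% × $354.00 = $98.29
Health Levy: 5.1% × $730.00 = $37.23
Total: $98.29 + $37.23 = $135.52

$135.52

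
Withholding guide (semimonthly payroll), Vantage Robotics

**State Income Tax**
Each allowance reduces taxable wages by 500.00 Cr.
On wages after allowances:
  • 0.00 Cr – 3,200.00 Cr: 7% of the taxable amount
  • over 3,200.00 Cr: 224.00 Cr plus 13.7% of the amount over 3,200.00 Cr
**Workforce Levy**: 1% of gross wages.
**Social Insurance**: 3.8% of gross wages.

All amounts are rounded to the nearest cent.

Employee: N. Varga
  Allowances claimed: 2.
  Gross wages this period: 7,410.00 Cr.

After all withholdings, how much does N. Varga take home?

State Income Tax: taxable = 7,410.00 Cr − 2×500.00 Cr = 6,410.00 Cr
  224.00 Cr + 13.7% × (6,410.00 Cr − 3,200.00 Cr) = 224.00 Cr + 13.7% × 3,210.00 Cr = 663.77 Cr
Workforce Levy: 1% × 7,410.00 Cr = 74.10 Cr
Social Insurance: 3.8% × 7,410.00 Cr = 281.58 Cr
Total withheld: 663.77 Cr + 74.10 Cr + 281.58 Cr = 1,019.45 Cr
Net pay: 7,410.00 Cr − 1,019.45 Cr = 6,390.55 Cr

6,390.55 Cr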